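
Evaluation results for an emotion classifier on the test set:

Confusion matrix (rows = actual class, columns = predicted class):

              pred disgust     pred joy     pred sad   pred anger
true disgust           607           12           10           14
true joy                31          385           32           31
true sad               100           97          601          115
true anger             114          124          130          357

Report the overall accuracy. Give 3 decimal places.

Accuracy = trace / total = (607+385+601+357=1950) / 2760 = 1950/2760 = 0.707

0.707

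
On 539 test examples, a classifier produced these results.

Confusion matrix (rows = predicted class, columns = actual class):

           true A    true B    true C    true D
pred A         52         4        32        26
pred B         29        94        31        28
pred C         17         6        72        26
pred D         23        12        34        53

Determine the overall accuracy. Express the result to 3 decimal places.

Accuracy = trace / total = (52+94+72+53=271) / 539 = 271/539 = 0.503

0.503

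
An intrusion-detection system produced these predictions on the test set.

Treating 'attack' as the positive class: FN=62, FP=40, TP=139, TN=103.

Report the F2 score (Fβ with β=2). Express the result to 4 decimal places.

0.7070

Fβ = (1+β²)·TP / ((1+β²)·TP + β²·FN + FP), with β²=4
= 5·139 / (5·139 + 4·62 + 40) = 0.7070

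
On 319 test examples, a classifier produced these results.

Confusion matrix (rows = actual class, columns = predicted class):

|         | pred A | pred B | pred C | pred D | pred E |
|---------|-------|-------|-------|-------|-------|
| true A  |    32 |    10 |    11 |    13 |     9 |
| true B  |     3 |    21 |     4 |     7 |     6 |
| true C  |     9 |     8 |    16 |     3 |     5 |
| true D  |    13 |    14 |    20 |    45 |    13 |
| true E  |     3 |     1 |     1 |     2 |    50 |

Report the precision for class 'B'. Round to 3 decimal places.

0.389

Take TP from the diagonal, FP from the rest of the 'B' prediction marginal, FN from the rest of the 'B' actual marginal.
precision = TP/(TP+FP).
B: TP=21, FP=10+8+14+1=33 → 21/54 = 0.3889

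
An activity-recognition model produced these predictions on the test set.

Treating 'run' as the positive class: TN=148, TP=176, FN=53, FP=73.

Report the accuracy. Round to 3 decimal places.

0.720

Accuracy = (TP+TN)/N = (176+148)/450 = 0.720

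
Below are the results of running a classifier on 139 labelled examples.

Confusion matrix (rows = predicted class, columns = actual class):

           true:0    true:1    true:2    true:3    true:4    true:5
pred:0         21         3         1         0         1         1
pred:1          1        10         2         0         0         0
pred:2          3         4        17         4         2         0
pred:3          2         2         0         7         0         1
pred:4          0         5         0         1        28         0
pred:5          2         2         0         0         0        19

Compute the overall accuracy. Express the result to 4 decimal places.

Accuracy = trace / total = (21+10+17+7+28+19=102) / 139 = 102/139 = 0.7338

0.7338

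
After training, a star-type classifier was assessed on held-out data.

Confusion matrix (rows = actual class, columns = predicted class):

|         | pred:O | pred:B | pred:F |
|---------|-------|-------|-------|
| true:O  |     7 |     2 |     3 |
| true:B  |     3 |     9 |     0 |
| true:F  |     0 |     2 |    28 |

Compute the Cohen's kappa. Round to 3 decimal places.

Observed agreement pₒ = trace/N = 44/54 = 0.8148
Expected agreement pₑ = Σ (rowᵢ·colᵢ)/N² = (12·10 + 12·13 + 30·31)/54² = 0.4136
κ = (pₒ − pₑ)/(1 − pₑ) = (0.8148 − 0.4136)/(1 − 0.4136) = 0.684

0.684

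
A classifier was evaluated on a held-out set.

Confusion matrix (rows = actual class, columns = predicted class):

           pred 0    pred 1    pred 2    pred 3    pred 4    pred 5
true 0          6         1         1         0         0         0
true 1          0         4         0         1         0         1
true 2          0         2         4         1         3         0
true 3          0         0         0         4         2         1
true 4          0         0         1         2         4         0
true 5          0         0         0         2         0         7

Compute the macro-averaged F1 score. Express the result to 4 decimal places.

Per-class F1 score (2·TP/(2·TP+FP+FN)):
  0: TP=6, FP=0+0+0+0+0=0, FN=1+1+0+0+0=2 → 12/14 = 0.85714
  1: TP=4, FP=1+2+0+0+0=3, FN=0+0+1+0+1=2 → 8/13 = 0.61538
  2: TP=4, FP=1+0+0+1+0=2, FN=0+2+1+3+0=6 → 8/16 = 0.50000
  3: TP=4, FP=0+1+1+2+2=6, FN=0+0+0+2+1=3 → 8/17 = 0.47059
  4: TP=4, FP=0+0+3+2+0=5, FN=0+0+1+2+0=3 → 8/16 = 0.50000
  5: TP=7, FP=0+1+0+1+0=2, FN=0+0+0+2+0=2 → 14/18 = 0.77778
Macro-F1 score = mean = (0.85714 + 0.61538 + 0.50000 + 0.47059 + 0.50000 + 0.77778) / 6 = 0.6201

0.6201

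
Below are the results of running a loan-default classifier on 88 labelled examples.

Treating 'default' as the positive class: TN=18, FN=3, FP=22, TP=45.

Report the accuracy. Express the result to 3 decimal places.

Accuracy = (TP+TN)/N = (45+18)/88 = 0.716

0.716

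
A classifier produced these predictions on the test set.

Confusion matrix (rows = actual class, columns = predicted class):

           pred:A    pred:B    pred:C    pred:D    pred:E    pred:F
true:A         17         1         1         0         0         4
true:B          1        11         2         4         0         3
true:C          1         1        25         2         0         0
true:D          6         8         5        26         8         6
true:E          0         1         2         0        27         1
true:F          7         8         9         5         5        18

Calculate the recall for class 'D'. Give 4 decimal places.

0.4407

Take TP from the diagonal, FP from the rest of the 'D' prediction marginal, FN from the rest of the 'D' actual marginal.
recall = TP/(TP+FN).
D: TP=26, FN=6+8+5+8+6=33 → 26/59 = 0.44068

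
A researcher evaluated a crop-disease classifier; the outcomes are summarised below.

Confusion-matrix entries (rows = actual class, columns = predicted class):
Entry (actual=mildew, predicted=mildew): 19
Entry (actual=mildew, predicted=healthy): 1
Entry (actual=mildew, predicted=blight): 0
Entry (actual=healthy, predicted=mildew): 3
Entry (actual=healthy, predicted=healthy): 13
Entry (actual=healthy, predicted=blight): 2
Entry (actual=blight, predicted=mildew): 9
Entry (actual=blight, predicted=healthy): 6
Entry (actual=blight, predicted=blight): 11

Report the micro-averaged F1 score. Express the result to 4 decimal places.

0.6719

Micro-averaging pools counts across classes: ΣTP=43, ΣFP=21, ΣFN=21.
Micro-F1 score = 2·TP/(2·TP+FP+FN) on pooled counts = 0.6719 (equals overall accuracy in single-label multiclass).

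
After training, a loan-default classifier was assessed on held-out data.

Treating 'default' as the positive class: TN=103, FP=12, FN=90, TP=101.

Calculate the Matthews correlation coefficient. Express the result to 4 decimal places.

0.4260

MCC = (TP·TN − FP·FN) / √((TP+FP)(TP+FN)(TN+FP)(TN+FN))
Numerator = 101·103 − 12·90 = 9323
Denominator = √(113·191·115·193) = √479034685 = 21886.8610
MCC = 9323 / 21886.8610 = 0.4260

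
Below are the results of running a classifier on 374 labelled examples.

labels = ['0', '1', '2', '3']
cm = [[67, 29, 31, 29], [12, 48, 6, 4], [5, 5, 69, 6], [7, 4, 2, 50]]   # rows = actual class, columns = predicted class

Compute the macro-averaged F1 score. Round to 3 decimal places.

0.633

Per-class F1 score (2·TP/(2·TP+FP+FN)):
  0: TP=67, FP=12+5+7=24, FN=29+31+29=89 → 134/247 = 0.5425
  1: TP=48, FP=29+5+4=38, FN=12+6+4=22 → 96/156 = 0.6154
  2: TP=69, FP=31+6+2=39, FN=5+5+6=16 → 138/193 = 0.7150
  3: TP=50, FP=29+4+6=39, FN=7+4+2=13 → 100/152 = 0.6579
Macro-F1 score = mean = (0.5425 + 0.6154 + 0.7150 + 0.6579) / 4 = 0.633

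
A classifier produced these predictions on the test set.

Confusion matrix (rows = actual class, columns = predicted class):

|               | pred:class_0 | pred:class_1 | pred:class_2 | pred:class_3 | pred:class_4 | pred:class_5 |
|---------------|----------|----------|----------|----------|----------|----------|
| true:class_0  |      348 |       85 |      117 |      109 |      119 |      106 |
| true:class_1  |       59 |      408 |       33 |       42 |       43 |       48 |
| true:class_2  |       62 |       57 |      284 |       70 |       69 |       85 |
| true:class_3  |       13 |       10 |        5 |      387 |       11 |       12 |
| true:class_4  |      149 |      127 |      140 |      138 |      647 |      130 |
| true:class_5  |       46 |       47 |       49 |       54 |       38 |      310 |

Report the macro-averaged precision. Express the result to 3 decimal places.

Per-class precision (TP/(TP+FP)):
  class_0: TP=348, FP=59+62+13+149+46=329 → 348/677 = 0.5140
  class_1: TP=408, FP=85+57+10+127+47=326 → 408/734 = 0.5559
  class_2: TP=284, FP=117+33+5+140+49=344 → 284/628 = 0.4522
  class_3: TP=387, FP=109+42+70+138+54=413 → 387/800 = 0.4838
  class_4: TP=647, FP=119+43+69+11+38=280 → 647/927 = 0.6980
  class_5: TP=310, FP=106+48+85+12+130=381 → 310/691 = 0.4486
Macro-precision = mean = (0.5140 + 0.5559 + 0.4522 + 0.4838 + 0.6980 + 0.4486) / 6 = 0.525

0.525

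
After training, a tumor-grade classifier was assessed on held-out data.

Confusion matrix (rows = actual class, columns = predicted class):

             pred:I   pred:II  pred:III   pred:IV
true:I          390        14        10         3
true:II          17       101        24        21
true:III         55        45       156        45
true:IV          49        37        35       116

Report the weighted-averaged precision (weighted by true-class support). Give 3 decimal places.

Per-class precision (TP/(TP+FP)):
  I: TP=390, FP=17+55+49=121 → 390/511 = 0.7632
  II: TP=101, FP=14+45+37=96 → 101/197 = 0.5127
  III: TP=156, FP=10+24+35=69 → 156/225 = 0.6933
  IV: TP=116, FP=3+21+45=69 → 116/185 = 0.6270
Weighted-precision = Σ (supportᵢ/N)·precisionᵢ with N=1118: (417/1118)·0.7632 + (163/1118)·0.5127 + (301/1118)·0.6933 + (237/1118)·0.6270 = 0.679

0.679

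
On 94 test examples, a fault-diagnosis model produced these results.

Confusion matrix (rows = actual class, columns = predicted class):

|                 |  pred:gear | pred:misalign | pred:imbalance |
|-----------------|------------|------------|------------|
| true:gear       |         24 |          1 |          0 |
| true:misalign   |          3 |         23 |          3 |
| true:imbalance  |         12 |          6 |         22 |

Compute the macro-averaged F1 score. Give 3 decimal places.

0.736

Per-class F1 score (2·TP/(2·TP+FP+FN)):
  gear: TP=24, FP=3+12=15, FN=1+0=1 → 48/64 = 0.7500
  misalign: TP=23, FP=1+6=7, FN=3+3=6 → 46/59 = 0.7797
  imbalance: TP=22, FP=0+3=3, FN=12+6=18 → 44/65 = 0.6769
Macro-F1 score = mean = (0.7500 + 0.7797 + 0.6769) / 3 = 0.736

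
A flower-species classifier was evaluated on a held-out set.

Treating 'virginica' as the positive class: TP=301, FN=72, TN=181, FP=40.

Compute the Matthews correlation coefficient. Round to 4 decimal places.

MCC = (TP·TN − FP·FN) / √((TP+FP)(TP+FN)(TN+FP)(TN+FN))
Numerator = 301·181 − 40·72 = 51601
Denominator = √(341·373·221·253) = √7111742209 = 84331.1461
MCC = 51601 / 84331.1461 = 0.6119

0.6119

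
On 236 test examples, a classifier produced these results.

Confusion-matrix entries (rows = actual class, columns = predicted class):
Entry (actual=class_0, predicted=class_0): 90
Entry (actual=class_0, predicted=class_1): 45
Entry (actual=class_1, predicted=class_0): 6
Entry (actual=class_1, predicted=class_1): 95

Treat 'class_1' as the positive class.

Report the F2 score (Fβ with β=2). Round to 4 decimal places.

0.8732

Fβ = (1+β²)·TP / ((1+β²)·TP + β²·FN + FP), with β²=4
= 5·95 / (5·95 + 4·6 + 45) = 0.8732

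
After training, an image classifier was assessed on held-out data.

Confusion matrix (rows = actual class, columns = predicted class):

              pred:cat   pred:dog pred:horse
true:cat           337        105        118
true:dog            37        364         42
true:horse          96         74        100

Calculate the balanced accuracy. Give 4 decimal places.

0.5979

Balanced accuracy = mean of per-class recall.
  cat: recall = 337/560 = 0.60179
  dog: recall = 364/443 = 0.82167
  horse: recall = 100/270 = 0.37037
Mean = (0.60179 + 0.82167 + 0.37037) / 3 = 0.5979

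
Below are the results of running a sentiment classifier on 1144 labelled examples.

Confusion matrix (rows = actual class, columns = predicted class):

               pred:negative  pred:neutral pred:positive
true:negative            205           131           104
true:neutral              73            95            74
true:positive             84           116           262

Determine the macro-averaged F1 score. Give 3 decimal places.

Per-class F1 score (2·TP/(2·TP+FP+FN)):
  negative: TP=205, FP=73+84=157, FN=131+104=235 → 410/802 = 0.5112
  neutral: TP=95, FP=131+116=247, FN=73+74=147 → 190/584 = 0.3253
  positive: TP=262, FP=104+74=178, FN=84+116=200 → 524/902 = 0.5809
Macro-F1 score = mean = (0.5112 + 0.3253 + 0.5809) / 3 = 0.472

0.472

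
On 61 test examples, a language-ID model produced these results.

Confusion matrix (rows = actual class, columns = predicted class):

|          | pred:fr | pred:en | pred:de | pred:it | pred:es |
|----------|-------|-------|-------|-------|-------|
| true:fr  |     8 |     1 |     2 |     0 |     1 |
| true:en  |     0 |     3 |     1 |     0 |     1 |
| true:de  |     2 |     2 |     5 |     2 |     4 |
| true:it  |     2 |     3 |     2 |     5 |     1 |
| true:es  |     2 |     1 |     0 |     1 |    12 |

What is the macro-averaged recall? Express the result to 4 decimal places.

0.5469

Per-class recall (TP/(TP+FN)):
  fr: TP=8, FN=1+2+0+1=4 → 8/12 = 0.66667
  en: TP=3, FN=0+1+0+1=2 → 3/5 = 0.60000
  de: TP=5, FN=2+2+2+4=10 → 5/15 = 0.33333
  it: TP=5, FN=2+3+2+1=8 → 5/13 = 0.38462
  es: TP=12, FN=2+1+0+1=4 → 12/16 = 0.75000
Macro-recall = mean = (0.66667 + 0.60000 + 0.33333 + 0.38462 + 0.75000) / 5 = 0.5469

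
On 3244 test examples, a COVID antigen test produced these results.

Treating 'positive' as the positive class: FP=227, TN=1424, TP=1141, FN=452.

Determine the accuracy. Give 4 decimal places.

0.7907

Accuracy = (TP+TN)/N = (1141+1424)/3244 = 0.7907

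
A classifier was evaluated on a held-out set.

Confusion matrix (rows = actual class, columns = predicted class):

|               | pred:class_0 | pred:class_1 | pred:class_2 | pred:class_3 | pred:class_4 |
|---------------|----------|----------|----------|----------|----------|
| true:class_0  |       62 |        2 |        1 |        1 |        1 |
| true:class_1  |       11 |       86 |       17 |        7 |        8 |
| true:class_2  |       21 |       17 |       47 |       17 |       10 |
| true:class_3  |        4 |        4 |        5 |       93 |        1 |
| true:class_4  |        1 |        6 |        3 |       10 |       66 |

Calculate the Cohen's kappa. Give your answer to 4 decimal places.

0.6323

Observed agreement pₒ = trace/N = 354/501 = 0.70659
Expected agreement pₑ = Σ (rowᵢ·colᵢ)/N² = (67·99 + 129·115 + 112·73 + 107·128 + 86·86)/501² = 0.20213
κ = (pₒ − pₑ)/(1 − pₑ) = (0.70659 − 0.20213)/(1 − 0.20213) = 0.6323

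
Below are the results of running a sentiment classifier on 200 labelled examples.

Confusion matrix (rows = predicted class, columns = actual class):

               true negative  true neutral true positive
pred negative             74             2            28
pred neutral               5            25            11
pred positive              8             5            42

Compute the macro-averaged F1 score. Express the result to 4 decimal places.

0.6925

Per-class F1 score (2·TP/(2·TP+FP+FN)):
  negative: TP=74, FP=2+28=30, FN=5+8=13 → 148/191 = 0.77487
  neutral: TP=25, FP=5+11=16, FN=2+5=7 → 50/73 = 0.68493
  positive: TP=42, FP=8+5=13, FN=28+11=39 → 84/136 = 0.61765
Macro-F1 score = mean = (0.77487 + 0.68493 + 0.61765) / 3 = 0.6925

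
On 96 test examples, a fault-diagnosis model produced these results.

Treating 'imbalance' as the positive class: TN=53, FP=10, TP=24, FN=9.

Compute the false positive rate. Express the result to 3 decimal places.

0.159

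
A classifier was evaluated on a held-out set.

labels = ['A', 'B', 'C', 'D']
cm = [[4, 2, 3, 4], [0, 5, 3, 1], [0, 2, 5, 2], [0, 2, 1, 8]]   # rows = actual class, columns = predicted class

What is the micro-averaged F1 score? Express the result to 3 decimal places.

Micro-averaging pools counts across classes: ΣTP=22, ΣFP=20, ΣFN=20.
Micro-F1 score = 2·TP/(2·TP+FP+FN) on pooled counts = 0.524 (equals overall accuracy in single-label multiclass).

0.524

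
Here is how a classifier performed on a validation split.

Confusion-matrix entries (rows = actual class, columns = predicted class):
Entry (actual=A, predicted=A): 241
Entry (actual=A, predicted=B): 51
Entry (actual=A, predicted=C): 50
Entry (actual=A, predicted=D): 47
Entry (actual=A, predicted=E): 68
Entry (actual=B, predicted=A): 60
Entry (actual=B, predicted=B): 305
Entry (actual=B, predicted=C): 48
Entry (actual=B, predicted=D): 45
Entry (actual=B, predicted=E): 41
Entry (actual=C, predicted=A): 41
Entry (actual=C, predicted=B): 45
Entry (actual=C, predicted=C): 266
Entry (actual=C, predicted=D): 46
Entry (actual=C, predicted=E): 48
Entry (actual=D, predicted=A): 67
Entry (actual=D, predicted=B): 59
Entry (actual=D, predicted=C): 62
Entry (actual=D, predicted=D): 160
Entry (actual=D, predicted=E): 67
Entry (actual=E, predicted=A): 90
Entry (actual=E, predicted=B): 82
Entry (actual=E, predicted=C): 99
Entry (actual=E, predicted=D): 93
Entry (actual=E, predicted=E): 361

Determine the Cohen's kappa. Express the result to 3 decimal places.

0.402

Observed agreement pₒ = trace/N = 1333/2542 = 0.5244
Expected agreement pₑ = Σ (rowᵢ·colᵢ)/N² = (457·499 + 499·542 + 446·525 + 415·391 + 725·585)/2542² = 0.2041
κ = (pₒ − pₑ)/(1 − pₑ) = (0.5244 − 0.2041)/(1 − 0.2041) = 0.402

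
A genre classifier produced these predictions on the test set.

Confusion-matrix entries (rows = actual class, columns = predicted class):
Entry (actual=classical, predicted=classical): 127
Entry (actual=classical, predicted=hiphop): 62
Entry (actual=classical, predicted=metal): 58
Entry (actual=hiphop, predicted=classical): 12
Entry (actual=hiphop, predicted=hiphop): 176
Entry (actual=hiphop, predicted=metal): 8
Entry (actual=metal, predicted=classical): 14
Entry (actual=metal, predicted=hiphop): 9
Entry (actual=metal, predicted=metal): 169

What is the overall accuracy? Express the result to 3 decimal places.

Accuracy = trace / total = (127+176+169=472) / 635 = 472/635 = 0.743

0.743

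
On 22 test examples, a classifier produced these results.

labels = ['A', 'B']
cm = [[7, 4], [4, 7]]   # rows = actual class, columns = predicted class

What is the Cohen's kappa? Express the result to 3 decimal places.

0.273

Observed agreement pₒ = trace/N = 14/22 = 0.6364
Expected agreement pₑ = Σ (rowᵢ·colᵢ)/N² = (11·11 + 11·11)/22² = 0.5000
κ = (pₒ − pₑ)/(1 − pₑ) = (0.6364 − 0.5000)/(1 − 0.5000) = 0.273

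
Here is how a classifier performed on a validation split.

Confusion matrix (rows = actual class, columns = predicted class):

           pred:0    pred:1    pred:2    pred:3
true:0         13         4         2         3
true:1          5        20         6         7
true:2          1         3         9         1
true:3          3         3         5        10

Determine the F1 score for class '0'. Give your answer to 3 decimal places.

F1 score = 2·TP/(2·TP+FP+FN).
0: TP=13, FP=5+1+3=9, FN=4+2+3=9 → 26/44 = 0.5909

0.591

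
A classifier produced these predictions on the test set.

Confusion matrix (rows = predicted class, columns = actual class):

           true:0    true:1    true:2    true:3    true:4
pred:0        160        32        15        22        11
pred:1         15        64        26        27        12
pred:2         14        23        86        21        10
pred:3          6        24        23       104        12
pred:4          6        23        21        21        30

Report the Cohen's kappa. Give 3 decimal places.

0.428

Observed agreement pₒ = trace/N = 444/808 = 0.5495
Expected agreement pₑ = Σ (rowᵢ·colᵢ)/N² = (201·240 + 166·144 + 171·154 + 195·169 + 75·101)/808² = 0.2129
κ = (pₒ − pₑ)/(1 − pₑ) = (0.5495 − 0.2129)/(1 − 0.2129) = 0.428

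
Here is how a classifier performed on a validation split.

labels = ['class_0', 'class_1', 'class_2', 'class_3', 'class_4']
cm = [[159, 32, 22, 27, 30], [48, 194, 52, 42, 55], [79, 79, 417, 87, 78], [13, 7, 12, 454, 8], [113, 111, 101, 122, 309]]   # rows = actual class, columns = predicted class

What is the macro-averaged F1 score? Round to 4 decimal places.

0.5608

Per-class F1 score (2·TP/(2·TP+FP+FN)):
  class_0: TP=159, FP=48+79+13+113=253, FN=32+22+27+30=111 → 318/682 = 0.46628
  class_1: TP=194, FP=32+79+7+111=229, FN=48+52+42+55=197 → 388/814 = 0.47666
  class_2: TP=417, FP=22+52+12+101=187, FN=79+79+87+78=323 → 834/1344 = 0.62054
  class_3: TP=454, FP=27+42+87+122=278, FN=13+7+12+8=40 → 908/1226 = 0.74062
  class_4: TP=309, FP=30+55+78+8=171, FN=113+111+101+122=447 → 618/1236 = 0.50000
Macro-F1 score = mean = (0.46628 + 0.47666 + 0.62054 + 0.74062 + 0.50000) / 5 = 0.5608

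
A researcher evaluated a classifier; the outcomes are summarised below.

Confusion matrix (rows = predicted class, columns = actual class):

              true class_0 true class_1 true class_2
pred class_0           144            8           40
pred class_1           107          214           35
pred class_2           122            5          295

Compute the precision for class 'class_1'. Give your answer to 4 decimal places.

0.6011

Take TP from the diagonal, FP from the rest of the 'class_1' prediction marginal, FN from the rest of the 'class_1' actual marginal.
precision = TP/(TP+FP).
class_1: TP=214, FP=107+35=142 → 214/356 = 0.60112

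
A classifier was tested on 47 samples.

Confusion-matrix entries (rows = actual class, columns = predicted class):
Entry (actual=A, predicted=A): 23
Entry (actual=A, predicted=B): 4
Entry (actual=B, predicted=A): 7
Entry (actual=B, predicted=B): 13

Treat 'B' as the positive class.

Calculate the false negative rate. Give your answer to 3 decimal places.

FNR = FN/(FN+TP) = 7/(7+13) = 0.350

0.350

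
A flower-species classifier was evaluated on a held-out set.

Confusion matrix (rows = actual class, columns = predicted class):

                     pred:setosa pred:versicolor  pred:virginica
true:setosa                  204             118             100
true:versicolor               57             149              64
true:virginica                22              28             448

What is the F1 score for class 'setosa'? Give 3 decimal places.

0.579

F1 score = 2·TP/(2·TP+FP+FN).
setosa: TP=204, FP=57+22=79, FN=118+100=218 → 408/705 = 0.5787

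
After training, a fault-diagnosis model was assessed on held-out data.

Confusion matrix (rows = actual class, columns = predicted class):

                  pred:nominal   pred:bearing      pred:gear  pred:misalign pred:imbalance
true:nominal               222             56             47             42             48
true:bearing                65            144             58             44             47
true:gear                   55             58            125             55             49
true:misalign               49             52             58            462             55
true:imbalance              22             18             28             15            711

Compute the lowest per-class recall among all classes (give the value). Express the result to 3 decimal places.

Per-class recall (TP/(TP+FN)):
  nominal: TP=222, FN=56+47+42+48=193 → 222/415 = 0.5349
  bearing: TP=144, FN=65+58+44+47=214 → 144/358 = 0.4022
  gear: TP=125, FN=55+58+55+49=217 → 125/342 = 0.3655
  misalign: TP=462, FN=49+52+58+55=214 → 462/676 = 0.6834
  imbalance: TP=711, FN=22+18+28+15=83 → 711/794 = 0.8955
Lowest is class 'gear' with recall = 0.365.

0.365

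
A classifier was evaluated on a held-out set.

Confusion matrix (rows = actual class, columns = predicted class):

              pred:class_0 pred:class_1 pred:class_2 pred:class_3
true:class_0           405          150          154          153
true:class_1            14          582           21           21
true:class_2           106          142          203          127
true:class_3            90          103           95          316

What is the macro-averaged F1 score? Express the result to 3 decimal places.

Per-class F1 score (2·TP/(2·TP+FP+FN)):
  class_0: TP=405, FP=14+106+90=210, FN=150+154+153=457 → 810/1477 = 0.5484
  class_1: TP=582, FP=150+142+103=395, FN=14+21+21=56 → 1164/1615 = 0.7207
  class_2: TP=203, FP=154+21+95=270, FN=106+142+127=375 → 406/1051 = 0.3863
  class_3: TP=316, FP=153+21+127=301, FN=90+103+95=288 → 632/1221 = 0.5176
Macro-F1 score = mean = (0.5484 + 0.7207 + 0.3863 + 0.5176) / 4 = 0.543

0.543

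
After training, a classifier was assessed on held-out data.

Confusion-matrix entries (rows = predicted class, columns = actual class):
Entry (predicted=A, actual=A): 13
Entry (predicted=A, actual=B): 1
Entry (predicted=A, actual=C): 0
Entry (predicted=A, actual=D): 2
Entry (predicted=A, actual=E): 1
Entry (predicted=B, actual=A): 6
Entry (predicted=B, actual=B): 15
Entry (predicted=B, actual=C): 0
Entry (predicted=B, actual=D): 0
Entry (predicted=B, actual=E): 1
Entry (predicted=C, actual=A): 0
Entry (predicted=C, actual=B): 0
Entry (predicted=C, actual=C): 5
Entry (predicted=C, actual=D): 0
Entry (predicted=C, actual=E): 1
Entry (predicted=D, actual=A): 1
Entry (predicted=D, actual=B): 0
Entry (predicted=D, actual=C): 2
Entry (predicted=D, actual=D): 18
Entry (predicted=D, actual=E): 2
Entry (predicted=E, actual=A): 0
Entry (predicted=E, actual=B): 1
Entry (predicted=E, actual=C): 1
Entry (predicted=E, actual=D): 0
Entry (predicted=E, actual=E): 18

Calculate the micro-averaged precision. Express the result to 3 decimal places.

Micro-averaging pools counts across classes: ΣTP=69, ΣFP=19, ΣFN=19.
Micro-precision = TP/(TP+FP) on pooled counts = 0.784 (equals overall accuracy in single-label multiclass).

0.784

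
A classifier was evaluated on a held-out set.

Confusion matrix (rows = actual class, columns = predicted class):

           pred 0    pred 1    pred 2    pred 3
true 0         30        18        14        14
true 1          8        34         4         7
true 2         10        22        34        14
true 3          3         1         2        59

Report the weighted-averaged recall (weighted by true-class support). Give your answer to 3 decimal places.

0.573

Per-class recall (TP/(TP+FN)):
  0: TP=30, FN=18+14+14=46 → 30/76 = 0.3947
  1: TP=34, FN=8+4+7=19 → 34/53 = 0.6415
  2: TP=34, FN=10+22+14=46 → 34/80 = 0.4250
  3: TP=59, FN=3+1+2=6 → 59/65 = 0.9077
Weighted-recall = Σ (supportᵢ/N)·recallᵢ with N=274: (76/274)·0.3947 + (53/274)·0.6415 + (80/274)·0.4250 + (65/274)·0.9077 = 0.573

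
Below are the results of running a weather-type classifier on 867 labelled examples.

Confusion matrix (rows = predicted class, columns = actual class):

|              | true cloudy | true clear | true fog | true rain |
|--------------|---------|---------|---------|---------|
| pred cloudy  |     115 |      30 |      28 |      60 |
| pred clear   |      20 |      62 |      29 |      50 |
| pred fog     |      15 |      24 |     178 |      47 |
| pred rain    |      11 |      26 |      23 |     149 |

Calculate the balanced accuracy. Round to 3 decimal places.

0.582

Balanced accuracy = mean of per-class recall.
  cloudy: recall = 115/161 = 0.7143
  clear: recall = 62/142 = 0.4366
  fog: recall = 178/258 = 0.6899
  rain: recall = 149/306 = 0.4869
Mean = (0.7143 + 0.4366 + 0.6899 + 0.4869) / 4 = 0.582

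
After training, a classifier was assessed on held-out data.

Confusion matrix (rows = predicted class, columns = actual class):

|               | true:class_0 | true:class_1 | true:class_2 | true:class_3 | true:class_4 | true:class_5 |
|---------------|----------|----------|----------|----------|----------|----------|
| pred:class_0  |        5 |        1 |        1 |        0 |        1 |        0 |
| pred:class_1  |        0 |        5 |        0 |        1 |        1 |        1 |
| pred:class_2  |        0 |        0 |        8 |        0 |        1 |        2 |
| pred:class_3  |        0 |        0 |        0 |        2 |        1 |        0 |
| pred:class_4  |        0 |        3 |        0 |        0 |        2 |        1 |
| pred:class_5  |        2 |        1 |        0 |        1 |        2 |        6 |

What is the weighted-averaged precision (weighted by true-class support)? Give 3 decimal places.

0.573

Per-class precision (TP/(TP+FP)):
  class_0: TP=5, FP=1+1+0+1+0=3 → 5/8 = 0.6250
  class_1: TP=5, FP=0+0+1+1+1=3 → 5/8 = 0.6250
  class_2: TP=8, FP=0+0+0+1+2=3 → 8/11 = 0.7273
  class_3: TP=2, FP=0+0+0+1+0=1 → 2/3 = 0.6667
  class_4: TP=2, FP=0+3+0+0+1=4 → 2/6 = 0.3333
  class_5: TP=6, FP=2+1+0+1+2=6 → 6/12 = 0.5000
Weighted-precision = Σ (supportᵢ/N)·precisionᵢ with N=48: (7/48)·0.6250 + (10/48)·0.6250 + (9/48)·0.7273 + (4/48)·0.6667 + (8/48)·0.3333 + (10/48)·0.5000 = 0.573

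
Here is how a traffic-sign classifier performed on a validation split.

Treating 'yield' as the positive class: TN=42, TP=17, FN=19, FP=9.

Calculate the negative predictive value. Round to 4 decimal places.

0.6885

NPV = TN/(TN+FN) = 42/(42+19) = 0.6885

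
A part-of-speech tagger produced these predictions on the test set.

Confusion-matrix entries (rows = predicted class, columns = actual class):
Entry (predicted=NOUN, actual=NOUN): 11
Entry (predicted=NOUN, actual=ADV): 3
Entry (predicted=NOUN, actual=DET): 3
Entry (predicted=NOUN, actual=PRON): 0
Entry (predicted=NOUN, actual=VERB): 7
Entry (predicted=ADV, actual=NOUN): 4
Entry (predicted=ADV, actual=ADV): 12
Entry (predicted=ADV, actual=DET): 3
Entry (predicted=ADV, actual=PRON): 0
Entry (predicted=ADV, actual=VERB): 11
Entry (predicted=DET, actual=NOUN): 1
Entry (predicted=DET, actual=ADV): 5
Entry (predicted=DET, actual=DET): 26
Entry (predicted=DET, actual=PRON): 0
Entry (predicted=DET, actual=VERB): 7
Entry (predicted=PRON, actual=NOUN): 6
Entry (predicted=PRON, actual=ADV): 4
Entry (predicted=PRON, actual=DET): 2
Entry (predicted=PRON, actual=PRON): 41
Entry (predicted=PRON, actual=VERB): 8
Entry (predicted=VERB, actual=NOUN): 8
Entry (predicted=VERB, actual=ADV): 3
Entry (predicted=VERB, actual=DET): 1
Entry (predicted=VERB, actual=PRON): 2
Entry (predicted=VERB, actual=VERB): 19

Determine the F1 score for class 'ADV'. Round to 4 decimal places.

Treat 'ADV' as positive and all other classes as negative.
F1 score = 2·TP/(2·TP+FP+FN).
ADV: TP=12, FP=4+3+0+11=18, FN=3+5+4+3=15 → 24/57 = 0.42105

0.4211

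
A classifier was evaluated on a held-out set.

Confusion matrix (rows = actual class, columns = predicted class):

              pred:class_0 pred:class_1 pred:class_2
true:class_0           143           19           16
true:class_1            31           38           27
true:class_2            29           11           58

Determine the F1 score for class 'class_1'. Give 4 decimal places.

0.4634

One-vs-rest for 'class_1': TP = diagonal; FP = other classes predicted 'class_1'; FN = 'class_1' predicted as other.
F1 score = 2·TP/(2·TP+FP+FN).
class_1: TP=38, FP=19+11=30, FN=31+27=58 → 76/164 = 0.46341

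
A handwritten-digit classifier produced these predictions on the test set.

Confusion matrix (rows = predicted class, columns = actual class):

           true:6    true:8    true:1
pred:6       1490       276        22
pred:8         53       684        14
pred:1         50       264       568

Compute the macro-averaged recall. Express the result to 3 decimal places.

0.812

Per-class recall (TP/(TP+FN)):
  6: TP=1490, FN=53+50=103 → 1490/1593 = 0.9353
  8: TP=684, FN=276+264=540 → 684/1224 = 0.5588
  1: TP=568, FN=22+14=36 → 568/604 = 0.9404
Macro-recall = mean = (0.9353 + 0.5588 + 0.9404) / 3 = 0.812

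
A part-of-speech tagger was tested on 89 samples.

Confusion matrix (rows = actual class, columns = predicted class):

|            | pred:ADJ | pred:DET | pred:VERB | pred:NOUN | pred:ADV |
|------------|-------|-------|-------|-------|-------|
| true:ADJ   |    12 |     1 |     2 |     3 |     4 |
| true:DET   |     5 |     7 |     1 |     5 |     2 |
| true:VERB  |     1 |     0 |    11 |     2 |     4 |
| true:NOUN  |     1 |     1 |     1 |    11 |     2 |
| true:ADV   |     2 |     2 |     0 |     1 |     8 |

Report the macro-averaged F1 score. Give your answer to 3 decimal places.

0.548

Per-class F1 score (2·TP/(2·TP+FP+FN)):
  ADJ: TP=12, FP=5+1+1+2=9, FN=1+2+3+4=10 → 24/43 = 0.5581
  DET: TP=7, FP=1+0+1+2=4, FN=5+1+5+2=13 → 14/31 = 0.4516
  VERB: TP=11, FP=2+1+1+0=4, FN=1+0+2+4=7 → 22/33 = 0.6667
  NOUN: TP=11, FP=3+5+2+1=11, FN=1+1+1+2=5 → 22/38 = 0.5789
  ADV: TP=8, FP=4+2+4+2=12, FN=2+2+0+1=5 → 16/33 = 0.4848
Macro-F1 score = mean = (0.5581 + 0.4516 + 0.6667 + 0.5789 + 0.4848) / 5 = 0.548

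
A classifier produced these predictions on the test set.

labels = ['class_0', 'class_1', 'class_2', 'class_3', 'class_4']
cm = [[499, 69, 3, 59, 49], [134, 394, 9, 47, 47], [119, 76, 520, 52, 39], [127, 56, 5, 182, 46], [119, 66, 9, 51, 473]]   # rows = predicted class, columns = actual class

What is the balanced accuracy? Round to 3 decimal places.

0.647

Balanced accuracy = mean of per-class recall.
  class_0: recall = 499/998 = 0.5000
  class_1: recall = 394/661 = 0.5961
  class_2: recall = 520/546 = 0.9524
  class_3: recall = 182/391 = 0.4655
  class_4: recall = 473/654 = 0.7232
Mean = (0.5000 + 0.5961 + 0.9524 + 0.4655 + 0.7232) / 5 = 0.647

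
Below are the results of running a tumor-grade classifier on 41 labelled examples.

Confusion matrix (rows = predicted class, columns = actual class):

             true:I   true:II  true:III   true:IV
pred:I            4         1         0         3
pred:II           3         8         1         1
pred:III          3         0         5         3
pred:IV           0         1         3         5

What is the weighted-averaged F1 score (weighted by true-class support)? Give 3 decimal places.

0.527

Per-class F1 score (2·TP/(2·TP+FP+FN)):
  I: TP=4, FP=1+0+3=4, FN=3+3+0=6 → 8/18 = 0.4444
  II: TP=8, FP=3+1+1=5, FN=1+0+1=2 → 16/23 = 0.6957
  III: TP=5, FP=3+0+3=6, FN=0+1+3=4 → 10/20 = 0.5000
  IV: TP=5, FP=0+1+3=4, FN=3+1+3=7 → 10/21 = 0.4762
Weighted-F1 score = Σ (supportᵢ/N)·F1 scoreᵢ with N=41: (10/41)·0.4444 + (10/41)·0.6957 + (9/41)·0.5000 + (12/41)·0.4762 = 0.527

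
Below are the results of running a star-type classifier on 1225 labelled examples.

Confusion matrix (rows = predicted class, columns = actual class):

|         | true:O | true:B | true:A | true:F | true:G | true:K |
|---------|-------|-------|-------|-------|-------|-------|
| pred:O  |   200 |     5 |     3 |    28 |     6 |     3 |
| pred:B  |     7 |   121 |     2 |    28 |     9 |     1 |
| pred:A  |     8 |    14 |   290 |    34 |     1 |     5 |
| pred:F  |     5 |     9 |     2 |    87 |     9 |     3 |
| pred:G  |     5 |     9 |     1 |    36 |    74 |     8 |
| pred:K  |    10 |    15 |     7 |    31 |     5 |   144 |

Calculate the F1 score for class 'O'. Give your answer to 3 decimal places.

Treat 'O' as positive and all other classes as negative.
F1 score = 2·TP/(2·TP+FP+FN).
O: TP=200, FP=5+3+28+6+3=45, FN=7+8+5+5+10=35 → 400/480 = 0.8333

0.833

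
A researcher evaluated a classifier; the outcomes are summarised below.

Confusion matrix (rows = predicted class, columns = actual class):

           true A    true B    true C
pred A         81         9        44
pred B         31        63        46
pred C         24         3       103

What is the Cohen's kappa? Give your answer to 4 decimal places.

0.4202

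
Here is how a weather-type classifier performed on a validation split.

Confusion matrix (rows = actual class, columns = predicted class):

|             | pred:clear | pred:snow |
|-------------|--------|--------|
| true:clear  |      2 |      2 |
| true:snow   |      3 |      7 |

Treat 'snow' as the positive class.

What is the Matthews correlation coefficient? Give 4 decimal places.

MCC = (TP·TN − FP·FN) / √((TP+FP)(TP+FN)(TN+FP)(TN+FN))
Numerator = 7·2 − 2·3 = 8
Denominator = √(9·10·4·5) = √1800 = 42.4264
MCC = 8 / 42.4264 = 0.1886

0.1886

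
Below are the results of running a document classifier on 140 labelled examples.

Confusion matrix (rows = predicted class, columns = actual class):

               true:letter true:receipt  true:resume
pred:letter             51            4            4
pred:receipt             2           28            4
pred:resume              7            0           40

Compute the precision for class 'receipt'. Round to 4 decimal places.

Take TP from the diagonal, FP from the rest of the 'receipt' prediction marginal, FN from the rest of the 'receipt' actual marginal.
precision = TP/(TP+FP).
receipt: TP=28, FP=2+4=6 → 28/34 = 0.82353

0.8235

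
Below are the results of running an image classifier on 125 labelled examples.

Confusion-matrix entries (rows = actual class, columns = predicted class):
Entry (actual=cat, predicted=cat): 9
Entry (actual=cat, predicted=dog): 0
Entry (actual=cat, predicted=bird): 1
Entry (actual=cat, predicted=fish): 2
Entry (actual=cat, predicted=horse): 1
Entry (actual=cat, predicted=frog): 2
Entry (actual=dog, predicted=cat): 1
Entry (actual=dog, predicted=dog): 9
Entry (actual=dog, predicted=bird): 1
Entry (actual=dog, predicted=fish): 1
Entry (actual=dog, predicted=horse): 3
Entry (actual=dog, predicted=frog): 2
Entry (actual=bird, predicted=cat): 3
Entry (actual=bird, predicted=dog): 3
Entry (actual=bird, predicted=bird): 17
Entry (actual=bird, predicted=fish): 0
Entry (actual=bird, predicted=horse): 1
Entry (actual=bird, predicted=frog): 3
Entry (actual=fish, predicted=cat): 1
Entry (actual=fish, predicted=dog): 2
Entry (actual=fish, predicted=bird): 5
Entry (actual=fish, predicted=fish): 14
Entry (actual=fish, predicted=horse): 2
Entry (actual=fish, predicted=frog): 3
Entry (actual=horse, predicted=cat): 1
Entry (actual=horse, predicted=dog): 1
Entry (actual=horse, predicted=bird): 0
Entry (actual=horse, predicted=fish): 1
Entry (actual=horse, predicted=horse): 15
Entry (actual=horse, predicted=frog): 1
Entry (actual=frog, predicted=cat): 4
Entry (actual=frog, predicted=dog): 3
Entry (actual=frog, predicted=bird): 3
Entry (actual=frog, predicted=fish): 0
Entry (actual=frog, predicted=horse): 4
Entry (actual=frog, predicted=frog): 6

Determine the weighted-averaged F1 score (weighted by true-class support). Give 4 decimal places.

Per-class F1 score (2·TP/(2·TP+FP+FN)):
  cat: TP=9, FP=1+3+1+1+4=10, FN=0+1+2+1+2=6 → 18/34 = 0.52941
  dog: TP=9, FP=0+3+2+1+3=9, FN=1+1+1+3+2=8 → 18/35 = 0.51429
  bird: TP=17, FP=1+1+5+0+3=10, FN=3+3+0+1+3=10 → 34/54 = 0.62963
  fish: TP=14, FP=2+1+0+1+0=4, FN=1+2+5+2+3=13 → 28/45 = 0.62222
  horse: TP=15, FP=1+3+1+2+4=11, FN=1+1+0+1+1=4 → 30/45 = 0.66667
  frog: TP=6, FP=2+2+3+3+1=11, FN=4+3+3+0+4=14 → 12/37 = 0.32432
Weighted-F1 score = Σ (supportᵢ/N)·F1 scoreᵢ with N=125: (15/125)·0.52941 + (17/125)·0.51429 + (27/125)·0.62963 + (27/125)·0.62222 + (19/125)·0.66667 + (20/125)·0.32432 = 0.5571

0.5571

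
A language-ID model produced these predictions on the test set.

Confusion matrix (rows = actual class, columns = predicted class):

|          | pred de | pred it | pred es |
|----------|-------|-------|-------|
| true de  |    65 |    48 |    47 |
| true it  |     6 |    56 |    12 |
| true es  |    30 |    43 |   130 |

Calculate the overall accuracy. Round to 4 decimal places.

Accuracy = trace / total = (65+56+130=251) / 437 = 251/437 = 0.5744

0.5744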